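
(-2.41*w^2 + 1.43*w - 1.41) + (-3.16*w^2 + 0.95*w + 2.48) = -5.57*w^2 + 2.38*w + 1.07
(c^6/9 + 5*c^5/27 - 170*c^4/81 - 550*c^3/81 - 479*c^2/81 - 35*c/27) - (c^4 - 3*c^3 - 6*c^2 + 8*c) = c^6/9 + 5*c^5/27 - 251*c^4/81 - 307*c^3/81 + 7*c^2/81 - 251*c/27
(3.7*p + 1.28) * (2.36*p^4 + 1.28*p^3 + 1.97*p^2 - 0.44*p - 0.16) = 8.732*p^5 + 7.7568*p^4 + 8.9274*p^3 + 0.8936*p^2 - 1.1552*p - 0.2048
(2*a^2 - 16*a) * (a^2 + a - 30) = 2*a^4 - 14*a^3 - 76*a^2 + 480*a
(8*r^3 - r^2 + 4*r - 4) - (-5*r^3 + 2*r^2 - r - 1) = 13*r^3 - 3*r^2 + 5*r - 3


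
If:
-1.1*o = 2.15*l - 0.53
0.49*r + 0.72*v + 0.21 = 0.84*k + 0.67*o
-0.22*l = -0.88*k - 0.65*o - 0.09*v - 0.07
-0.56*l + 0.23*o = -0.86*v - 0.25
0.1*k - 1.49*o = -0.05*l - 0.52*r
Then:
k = 0.08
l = 0.30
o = -0.10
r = -0.33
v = -0.07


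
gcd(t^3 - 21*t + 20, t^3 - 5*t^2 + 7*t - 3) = t - 1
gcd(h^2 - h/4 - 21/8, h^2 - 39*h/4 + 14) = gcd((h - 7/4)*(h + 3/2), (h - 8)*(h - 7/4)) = h - 7/4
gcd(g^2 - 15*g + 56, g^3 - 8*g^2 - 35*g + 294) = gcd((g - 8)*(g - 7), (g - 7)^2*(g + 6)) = g - 7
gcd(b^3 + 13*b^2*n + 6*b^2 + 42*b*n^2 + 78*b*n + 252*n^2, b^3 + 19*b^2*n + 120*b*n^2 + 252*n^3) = b^2 + 13*b*n + 42*n^2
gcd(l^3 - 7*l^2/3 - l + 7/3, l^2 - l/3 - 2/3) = l - 1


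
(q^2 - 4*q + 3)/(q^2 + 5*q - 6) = (q - 3)/(q + 6)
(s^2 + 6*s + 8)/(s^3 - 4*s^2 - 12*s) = (s + 4)/(s*(s - 6))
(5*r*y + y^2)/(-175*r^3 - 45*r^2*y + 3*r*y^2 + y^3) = y/(-35*r^2 - 2*r*y + y^2)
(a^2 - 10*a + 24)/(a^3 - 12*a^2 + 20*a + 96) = (a - 4)/(a^2 - 6*a - 16)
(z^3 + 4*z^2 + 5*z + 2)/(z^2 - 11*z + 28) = (z^3 + 4*z^2 + 5*z + 2)/(z^2 - 11*z + 28)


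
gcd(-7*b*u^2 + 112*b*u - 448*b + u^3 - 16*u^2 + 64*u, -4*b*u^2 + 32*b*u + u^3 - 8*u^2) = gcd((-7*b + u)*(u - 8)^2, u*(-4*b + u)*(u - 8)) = u - 8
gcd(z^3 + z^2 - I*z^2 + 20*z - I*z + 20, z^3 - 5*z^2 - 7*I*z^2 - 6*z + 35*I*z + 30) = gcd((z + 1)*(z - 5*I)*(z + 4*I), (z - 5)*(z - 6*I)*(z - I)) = 1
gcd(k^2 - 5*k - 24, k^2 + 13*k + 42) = 1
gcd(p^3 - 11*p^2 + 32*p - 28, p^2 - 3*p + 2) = p - 2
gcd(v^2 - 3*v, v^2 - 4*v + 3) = v - 3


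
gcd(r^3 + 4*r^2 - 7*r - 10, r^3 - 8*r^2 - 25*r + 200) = r + 5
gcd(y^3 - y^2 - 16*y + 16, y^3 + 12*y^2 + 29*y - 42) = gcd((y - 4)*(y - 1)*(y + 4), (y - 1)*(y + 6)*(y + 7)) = y - 1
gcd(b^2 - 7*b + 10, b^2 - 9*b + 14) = b - 2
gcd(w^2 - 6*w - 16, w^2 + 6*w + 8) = w + 2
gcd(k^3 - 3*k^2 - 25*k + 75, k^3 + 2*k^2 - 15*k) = k^2 + 2*k - 15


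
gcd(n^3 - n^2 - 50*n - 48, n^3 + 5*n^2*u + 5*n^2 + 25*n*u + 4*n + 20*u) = n + 1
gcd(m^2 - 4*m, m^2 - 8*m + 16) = m - 4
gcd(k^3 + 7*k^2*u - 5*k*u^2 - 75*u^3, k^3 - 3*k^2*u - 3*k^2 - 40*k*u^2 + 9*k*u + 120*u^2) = k + 5*u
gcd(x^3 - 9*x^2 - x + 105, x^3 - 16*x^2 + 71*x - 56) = x - 7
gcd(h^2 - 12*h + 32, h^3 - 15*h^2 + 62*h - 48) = h - 8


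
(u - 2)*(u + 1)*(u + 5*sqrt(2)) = u^3 - u^2 + 5*sqrt(2)*u^2 - 5*sqrt(2)*u - 2*u - 10*sqrt(2)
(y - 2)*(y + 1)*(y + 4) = y^3 + 3*y^2 - 6*y - 8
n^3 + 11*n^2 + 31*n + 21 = (n + 1)*(n + 3)*(n + 7)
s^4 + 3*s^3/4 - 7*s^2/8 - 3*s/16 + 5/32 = (s - 1/2)^2*(s + 1/2)*(s + 5/4)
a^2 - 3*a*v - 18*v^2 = (a - 6*v)*(a + 3*v)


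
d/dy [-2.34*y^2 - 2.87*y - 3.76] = -4.68*y - 2.87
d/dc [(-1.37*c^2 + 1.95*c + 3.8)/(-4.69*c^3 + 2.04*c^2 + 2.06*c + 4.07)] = (-6.4253*c^4 + 18.291*c^3 + 46.6658*c^2 - 26.6558*c + 0.108500000000001)/(21.9961*c^6 - 19.1352*c^5 - 15.1612*c^4 - 29.7718*c^3 + 20.8492*c^2 + 16.7684*c + 16.5649)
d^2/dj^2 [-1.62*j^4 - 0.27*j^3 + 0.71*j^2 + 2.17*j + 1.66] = -19.44*j^2 - 1.62*j + 1.42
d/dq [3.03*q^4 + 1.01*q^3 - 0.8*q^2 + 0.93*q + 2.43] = 12.12*q^3 + 3.03*q^2 - 1.6*q + 0.93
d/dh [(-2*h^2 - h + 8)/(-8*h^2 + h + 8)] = 2*(-5*h^2 + 48*h - 8)/(64*h^4 - 16*h^3 - 127*h^2 + 16*h + 64)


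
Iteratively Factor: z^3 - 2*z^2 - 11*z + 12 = (z - 1)*(z^2 - z - 12) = (z - 4)*(z - 1)*(z + 3)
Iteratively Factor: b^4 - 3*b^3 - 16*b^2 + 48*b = (b - 3)*(b^3 - 16*b) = (b - 3)*(b + 4)*(b^2 - 4*b) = (b - 4)*(b - 3)*(b + 4)*(b)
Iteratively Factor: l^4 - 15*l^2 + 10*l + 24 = (l - 2)*(l^3 + 2*l^2 - 11*l - 12) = (l - 2)*(l + 4)*(l^2 - 2*l - 3) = (l - 2)*(l + 1)*(l + 4)*(l - 3)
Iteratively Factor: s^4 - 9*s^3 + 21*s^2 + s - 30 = (s + 1)*(s^3 - 10*s^2 + 31*s - 30) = (s - 5)*(s + 1)*(s^2 - 5*s + 6) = (s - 5)*(s - 2)*(s + 1)*(s - 3)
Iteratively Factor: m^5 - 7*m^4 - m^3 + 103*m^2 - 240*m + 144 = (m - 3)*(m^4 - 4*m^3 - 13*m^2 + 64*m - 48) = (m - 3)*(m - 1)*(m^3 - 3*m^2 - 16*m + 48) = (m - 4)*(m - 3)*(m - 1)*(m^2 + m - 12) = (m - 4)*(m - 3)^2*(m - 1)*(m + 4)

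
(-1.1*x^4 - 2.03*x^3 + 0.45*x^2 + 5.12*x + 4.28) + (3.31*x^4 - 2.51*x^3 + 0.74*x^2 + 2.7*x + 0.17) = 2.21*x^4 - 4.54*x^3 + 1.19*x^2 + 7.82*x + 4.45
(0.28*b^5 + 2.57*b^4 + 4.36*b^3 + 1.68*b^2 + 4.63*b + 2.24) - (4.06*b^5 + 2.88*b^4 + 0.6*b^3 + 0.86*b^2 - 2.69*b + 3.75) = -3.78*b^5 - 0.31*b^4 + 3.76*b^3 + 0.82*b^2 + 7.32*b - 1.51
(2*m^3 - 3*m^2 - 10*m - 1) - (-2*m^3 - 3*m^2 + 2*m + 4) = 4*m^3 - 12*m - 5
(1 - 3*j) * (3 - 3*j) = 9*j^2 - 12*j + 3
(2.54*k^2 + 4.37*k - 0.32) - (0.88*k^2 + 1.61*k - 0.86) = 1.66*k^2 + 2.76*k + 0.54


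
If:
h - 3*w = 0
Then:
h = 3*w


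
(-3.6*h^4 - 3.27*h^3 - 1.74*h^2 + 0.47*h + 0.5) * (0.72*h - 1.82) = -2.592*h^5 + 4.1976*h^4 + 4.6986*h^3 + 3.5052*h^2 - 0.4954*h - 0.91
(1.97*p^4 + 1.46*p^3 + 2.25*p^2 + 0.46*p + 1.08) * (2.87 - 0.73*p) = -1.4381*p^5 + 4.5881*p^4 + 2.5477*p^3 + 6.1217*p^2 + 0.5318*p + 3.0996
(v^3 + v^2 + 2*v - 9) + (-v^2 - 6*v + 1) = v^3 - 4*v - 8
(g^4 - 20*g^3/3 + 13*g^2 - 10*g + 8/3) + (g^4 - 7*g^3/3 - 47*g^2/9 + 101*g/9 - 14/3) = 2*g^4 - 9*g^3 + 70*g^2/9 + 11*g/9 - 2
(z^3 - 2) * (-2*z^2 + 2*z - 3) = -2*z^5 + 2*z^4 - 3*z^3 + 4*z^2 - 4*z + 6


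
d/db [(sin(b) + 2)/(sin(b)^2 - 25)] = (-4*sin(b) + cos(b)^2 - 26)*cos(b)/(sin(b)^2 - 25)^2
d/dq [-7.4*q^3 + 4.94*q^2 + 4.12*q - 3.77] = -22.2*q^2 + 9.88*q + 4.12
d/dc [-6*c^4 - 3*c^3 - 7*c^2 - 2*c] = -24*c^3 - 9*c^2 - 14*c - 2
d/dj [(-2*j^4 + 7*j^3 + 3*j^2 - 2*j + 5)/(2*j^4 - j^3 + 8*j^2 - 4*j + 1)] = (-12*j^6 - 44*j^5 + 95*j^4 - 108*j^3 + 40*j^2 - 74*j + 18)/(4*j^8 - 4*j^7 + 33*j^6 - 32*j^5 + 76*j^4 - 66*j^3 + 32*j^2 - 8*j + 1)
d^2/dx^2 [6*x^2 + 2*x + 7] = 12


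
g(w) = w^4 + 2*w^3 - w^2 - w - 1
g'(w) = 4*w^3 + 6*w^2 - 2*w - 1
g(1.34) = 3.90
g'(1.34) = 16.72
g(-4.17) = 143.13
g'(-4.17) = -178.37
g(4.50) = 566.56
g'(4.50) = 476.00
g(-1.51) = -3.46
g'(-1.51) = 1.93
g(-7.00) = 1672.00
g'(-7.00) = -1065.00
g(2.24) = 39.40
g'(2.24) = 69.58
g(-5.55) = 580.63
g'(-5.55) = -488.90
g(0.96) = -0.26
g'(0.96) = 6.15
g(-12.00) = 17147.00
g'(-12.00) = -6025.00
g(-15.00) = 43664.00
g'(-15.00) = -12121.00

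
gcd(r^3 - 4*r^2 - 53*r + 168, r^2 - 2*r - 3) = r - 3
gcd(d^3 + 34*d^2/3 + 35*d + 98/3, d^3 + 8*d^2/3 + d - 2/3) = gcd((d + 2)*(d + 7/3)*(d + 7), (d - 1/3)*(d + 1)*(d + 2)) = d + 2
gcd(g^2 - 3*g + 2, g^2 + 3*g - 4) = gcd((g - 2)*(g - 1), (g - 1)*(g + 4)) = g - 1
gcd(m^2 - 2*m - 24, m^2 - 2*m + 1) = 1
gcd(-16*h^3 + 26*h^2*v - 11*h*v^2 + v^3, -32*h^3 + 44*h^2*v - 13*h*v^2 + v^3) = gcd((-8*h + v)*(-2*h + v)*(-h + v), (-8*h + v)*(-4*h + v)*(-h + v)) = 8*h^2 - 9*h*v + v^2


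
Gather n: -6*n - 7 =-6*n - 7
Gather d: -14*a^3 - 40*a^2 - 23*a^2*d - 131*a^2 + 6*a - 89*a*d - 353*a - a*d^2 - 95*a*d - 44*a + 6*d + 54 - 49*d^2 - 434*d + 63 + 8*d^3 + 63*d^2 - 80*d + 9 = -14*a^3 - 171*a^2 - 391*a + 8*d^3 + d^2*(14 - a) + d*(-23*a^2 - 184*a - 508) + 126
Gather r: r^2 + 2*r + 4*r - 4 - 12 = r^2 + 6*r - 16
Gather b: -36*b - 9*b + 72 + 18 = 90 - 45*b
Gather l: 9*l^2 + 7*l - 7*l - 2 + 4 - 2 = 9*l^2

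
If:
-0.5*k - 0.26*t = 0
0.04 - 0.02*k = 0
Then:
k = 2.00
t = -3.85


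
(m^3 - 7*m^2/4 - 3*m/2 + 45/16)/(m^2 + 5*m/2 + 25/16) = (4*m^2 - 12*m + 9)/(4*m + 5)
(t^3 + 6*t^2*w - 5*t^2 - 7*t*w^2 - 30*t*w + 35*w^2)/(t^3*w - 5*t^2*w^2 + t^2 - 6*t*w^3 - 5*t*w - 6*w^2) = (-t^3 - 6*t^2*w + 5*t^2 + 7*t*w^2 + 30*t*w - 35*w^2)/(-t^3*w + 5*t^2*w^2 - t^2 + 6*t*w^3 + 5*t*w + 6*w^2)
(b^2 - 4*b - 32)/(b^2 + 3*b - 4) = (b - 8)/(b - 1)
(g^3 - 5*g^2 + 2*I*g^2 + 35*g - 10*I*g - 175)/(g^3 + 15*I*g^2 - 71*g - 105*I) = (g^2 - 5*g*(1 + I) + 25*I)/(g^2 + 8*I*g - 15)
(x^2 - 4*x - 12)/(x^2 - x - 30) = (x + 2)/(x + 5)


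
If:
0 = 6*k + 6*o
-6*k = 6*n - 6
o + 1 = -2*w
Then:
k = 2*w + 1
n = -2*w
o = -2*w - 1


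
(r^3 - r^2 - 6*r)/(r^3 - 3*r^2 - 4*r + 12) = r/(r - 2)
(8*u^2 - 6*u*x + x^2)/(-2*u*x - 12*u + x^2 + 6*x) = (-4*u + x)/(x + 6)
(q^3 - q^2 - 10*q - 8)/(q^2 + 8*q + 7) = (q^2 - 2*q - 8)/(q + 7)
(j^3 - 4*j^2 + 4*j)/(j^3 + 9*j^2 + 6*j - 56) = j*(j - 2)/(j^2 + 11*j + 28)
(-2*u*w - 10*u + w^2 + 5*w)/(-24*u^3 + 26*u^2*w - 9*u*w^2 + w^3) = (w + 5)/(12*u^2 - 7*u*w + w^2)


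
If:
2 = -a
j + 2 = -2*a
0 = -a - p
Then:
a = -2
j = 2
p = 2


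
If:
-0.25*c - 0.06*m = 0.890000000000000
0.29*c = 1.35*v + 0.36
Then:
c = 4.6551724137931*v + 1.24137931034483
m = -19.3965517241379*v - 20.0057471264368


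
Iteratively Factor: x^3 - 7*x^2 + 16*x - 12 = (x - 3)*(x^2 - 4*x + 4) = (x - 3)*(x - 2)*(x - 2)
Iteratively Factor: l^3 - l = (l)*(l^2 - 1) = l*(l - 1)*(l + 1)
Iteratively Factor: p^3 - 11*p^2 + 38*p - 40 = (p - 2)*(p^2 - 9*p + 20) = (p - 5)*(p - 2)*(p - 4)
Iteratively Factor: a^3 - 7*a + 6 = (a + 3)*(a^2 - 3*a + 2) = (a - 2)*(a + 3)*(a - 1)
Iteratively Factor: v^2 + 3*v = (v + 3)*(v)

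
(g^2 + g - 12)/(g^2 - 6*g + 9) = (g + 4)/(g - 3)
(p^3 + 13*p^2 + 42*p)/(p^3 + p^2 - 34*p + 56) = p*(p + 6)/(p^2 - 6*p + 8)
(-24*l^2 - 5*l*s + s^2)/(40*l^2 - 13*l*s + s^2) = (3*l + s)/(-5*l + s)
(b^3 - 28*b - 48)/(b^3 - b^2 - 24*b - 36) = (b + 4)/(b + 3)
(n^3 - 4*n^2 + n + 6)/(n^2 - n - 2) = n - 3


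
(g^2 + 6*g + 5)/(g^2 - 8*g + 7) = (g^2 + 6*g + 5)/(g^2 - 8*g + 7)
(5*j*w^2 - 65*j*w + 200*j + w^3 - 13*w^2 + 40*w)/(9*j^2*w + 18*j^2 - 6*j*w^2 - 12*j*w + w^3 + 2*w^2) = (5*j*w^2 - 65*j*w + 200*j + w^3 - 13*w^2 + 40*w)/(9*j^2*w + 18*j^2 - 6*j*w^2 - 12*j*w + w^3 + 2*w^2)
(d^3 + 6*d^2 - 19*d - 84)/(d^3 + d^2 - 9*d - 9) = (d^2 + 3*d - 28)/(d^2 - 2*d - 3)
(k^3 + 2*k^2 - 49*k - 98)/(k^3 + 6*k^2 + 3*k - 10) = (k^2 - 49)/(k^2 + 4*k - 5)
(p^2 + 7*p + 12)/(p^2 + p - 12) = (p + 3)/(p - 3)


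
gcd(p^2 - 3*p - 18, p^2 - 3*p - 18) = p^2 - 3*p - 18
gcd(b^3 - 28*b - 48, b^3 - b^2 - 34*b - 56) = b^2 + 6*b + 8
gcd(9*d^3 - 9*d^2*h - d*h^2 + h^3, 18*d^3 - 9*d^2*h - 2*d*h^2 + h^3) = 9*d^2 - h^2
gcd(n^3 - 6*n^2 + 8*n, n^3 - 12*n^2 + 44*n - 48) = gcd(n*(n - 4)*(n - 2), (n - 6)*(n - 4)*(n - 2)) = n^2 - 6*n + 8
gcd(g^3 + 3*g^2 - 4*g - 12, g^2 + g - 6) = g^2 + g - 6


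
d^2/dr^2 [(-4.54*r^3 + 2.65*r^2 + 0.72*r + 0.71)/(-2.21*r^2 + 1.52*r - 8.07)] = (-5.6843418860808e-14*r^4 - 165.797508*r^3 - 71.3712720000003*r^2 + 1865.358372*r - 340.78108)/(10.793861*r^6 - 22.271496*r^5 + 133.562013*r^4 - 166.164272*r^3 + 487.712871*r^2 - 296.969544*r + 525.557943)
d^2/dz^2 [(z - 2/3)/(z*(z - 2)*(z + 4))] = 2*(9*z^5 + 6*z^4 + 4*z^3 + 24*z^2 + 96*z - 128)/(3*z^3*(z^6 + 6*z^5 - 12*z^4 - 88*z^3 + 96*z^2 + 384*z - 512))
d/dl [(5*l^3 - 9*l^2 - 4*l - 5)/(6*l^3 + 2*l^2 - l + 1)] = (64*l^4 + 38*l^3 + 122*l^2 + 2*l - 9)/(36*l^6 + 24*l^5 - 8*l^4 + 8*l^3 + 5*l^2 - 2*l + 1)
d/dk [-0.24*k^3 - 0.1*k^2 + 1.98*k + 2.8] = -0.72*k^2 - 0.2*k + 1.98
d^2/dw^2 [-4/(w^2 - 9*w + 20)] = 8*(w^2 - 9*w - (2*w - 9)^2 + 20)/(w^2 - 9*w + 20)^3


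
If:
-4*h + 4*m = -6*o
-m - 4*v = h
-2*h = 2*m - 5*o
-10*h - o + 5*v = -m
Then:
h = 0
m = 0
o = 0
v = 0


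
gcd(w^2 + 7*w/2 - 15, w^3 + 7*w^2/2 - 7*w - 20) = w - 5/2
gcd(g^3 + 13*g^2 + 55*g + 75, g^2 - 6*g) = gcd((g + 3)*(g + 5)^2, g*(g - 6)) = 1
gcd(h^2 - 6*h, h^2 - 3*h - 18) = h - 6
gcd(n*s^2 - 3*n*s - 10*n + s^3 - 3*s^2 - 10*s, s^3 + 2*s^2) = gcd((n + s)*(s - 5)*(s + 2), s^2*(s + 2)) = s + 2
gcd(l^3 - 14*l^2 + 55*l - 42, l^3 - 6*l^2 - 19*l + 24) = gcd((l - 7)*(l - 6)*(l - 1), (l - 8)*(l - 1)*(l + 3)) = l - 1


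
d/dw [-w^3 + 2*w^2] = w*(4 - 3*w)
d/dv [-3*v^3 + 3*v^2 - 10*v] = -9*v^2 + 6*v - 10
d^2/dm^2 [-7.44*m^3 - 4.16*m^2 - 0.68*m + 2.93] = -44.64*m - 8.32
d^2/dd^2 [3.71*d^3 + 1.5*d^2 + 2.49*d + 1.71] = 22.26*d + 3.0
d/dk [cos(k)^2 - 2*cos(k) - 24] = 2*(1 - cos(k))*sin(k)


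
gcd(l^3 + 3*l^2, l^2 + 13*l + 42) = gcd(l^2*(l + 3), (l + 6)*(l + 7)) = 1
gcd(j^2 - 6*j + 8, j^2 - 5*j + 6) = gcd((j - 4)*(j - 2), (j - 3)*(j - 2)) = j - 2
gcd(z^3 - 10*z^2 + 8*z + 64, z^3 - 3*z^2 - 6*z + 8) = z^2 - 2*z - 8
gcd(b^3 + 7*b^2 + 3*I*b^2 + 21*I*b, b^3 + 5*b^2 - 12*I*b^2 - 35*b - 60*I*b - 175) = 1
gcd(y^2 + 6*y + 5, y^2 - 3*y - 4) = y + 1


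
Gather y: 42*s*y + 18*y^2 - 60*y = 18*y^2 + y*(42*s - 60)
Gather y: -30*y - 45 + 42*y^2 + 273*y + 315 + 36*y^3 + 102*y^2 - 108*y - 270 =36*y^3 + 144*y^2 + 135*y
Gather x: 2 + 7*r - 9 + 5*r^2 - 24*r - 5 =5*r^2 - 17*r - 12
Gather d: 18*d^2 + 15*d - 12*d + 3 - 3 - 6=18*d^2 + 3*d - 6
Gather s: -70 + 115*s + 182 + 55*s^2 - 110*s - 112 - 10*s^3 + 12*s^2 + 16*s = -10*s^3 + 67*s^2 + 21*s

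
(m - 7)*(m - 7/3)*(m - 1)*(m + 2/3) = m^4 - 29*m^3/3 + 169*m^2/9 + 7*m/9 - 98/9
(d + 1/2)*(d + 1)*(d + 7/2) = d^3 + 5*d^2 + 23*d/4 + 7/4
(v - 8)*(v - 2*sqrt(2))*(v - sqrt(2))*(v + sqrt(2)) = v^4 - 8*v^3 - 2*sqrt(2)*v^3 - 2*v^2 + 16*sqrt(2)*v^2 + 4*sqrt(2)*v + 16*v - 32*sqrt(2)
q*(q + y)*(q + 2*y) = q^3 + 3*q^2*y + 2*q*y^2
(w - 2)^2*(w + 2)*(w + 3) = w^4 + w^3 - 10*w^2 - 4*w + 24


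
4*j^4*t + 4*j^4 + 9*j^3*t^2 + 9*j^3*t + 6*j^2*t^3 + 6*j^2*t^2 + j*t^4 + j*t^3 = (j + t)^2*(4*j + t)*(j*t + j)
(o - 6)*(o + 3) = o^2 - 3*o - 18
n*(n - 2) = n^2 - 2*n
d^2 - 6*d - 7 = (d - 7)*(d + 1)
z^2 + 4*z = z*(z + 4)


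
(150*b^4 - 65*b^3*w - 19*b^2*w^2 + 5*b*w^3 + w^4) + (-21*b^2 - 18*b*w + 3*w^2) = 150*b^4 - 65*b^3*w - 19*b^2*w^2 - 21*b^2 + 5*b*w^3 - 18*b*w + w^4 + 3*w^2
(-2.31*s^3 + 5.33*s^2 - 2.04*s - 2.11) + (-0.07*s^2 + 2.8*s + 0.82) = -2.31*s^3 + 5.26*s^2 + 0.76*s - 1.29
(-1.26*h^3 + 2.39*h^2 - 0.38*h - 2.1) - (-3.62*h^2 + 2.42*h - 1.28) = -1.26*h^3 + 6.01*h^2 - 2.8*h - 0.82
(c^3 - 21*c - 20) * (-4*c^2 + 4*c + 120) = -4*c^5 + 4*c^4 + 204*c^3 - 4*c^2 - 2600*c - 2400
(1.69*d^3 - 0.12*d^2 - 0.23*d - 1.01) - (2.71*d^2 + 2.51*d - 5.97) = 1.69*d^3 - 2.83*d^2 - 2.74*d + 4.96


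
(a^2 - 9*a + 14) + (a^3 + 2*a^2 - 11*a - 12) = a^3 + 3*a^2 - 20*a + 2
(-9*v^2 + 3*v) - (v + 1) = -9*v^2 + 2*v - 1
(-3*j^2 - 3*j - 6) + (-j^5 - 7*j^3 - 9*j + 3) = -j^5 - 7*j^3 - 3*j^2 - 12*j - 3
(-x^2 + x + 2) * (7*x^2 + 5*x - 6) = -7*x^4 + 2*x^3 + 25*x^2 + 4*x - 12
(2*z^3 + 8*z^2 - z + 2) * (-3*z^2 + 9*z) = -6*z^5 - 6*z^4 + 75*z^3 - 15*z^2 + 18*z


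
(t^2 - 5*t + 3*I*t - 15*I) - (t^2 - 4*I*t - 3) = -5*t + 7*I*t + 3 - 15*I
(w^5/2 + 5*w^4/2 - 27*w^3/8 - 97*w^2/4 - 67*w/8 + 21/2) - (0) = w^5/2 + 5*w^4/2 - 27*w^3/8 - 97*w^2/4 - 67*w/8 + 21/2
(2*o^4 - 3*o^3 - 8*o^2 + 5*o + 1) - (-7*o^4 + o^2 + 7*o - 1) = 9*o^4 - 3*o^3 - 9*o^2 - 2*o + 2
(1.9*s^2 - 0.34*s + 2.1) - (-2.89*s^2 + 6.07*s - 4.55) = 4.79*s^2 - 6.41*s + 6.65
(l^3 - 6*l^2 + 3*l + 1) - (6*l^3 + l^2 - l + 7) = -5*l^3 - 7*l^2 + 4*l - 6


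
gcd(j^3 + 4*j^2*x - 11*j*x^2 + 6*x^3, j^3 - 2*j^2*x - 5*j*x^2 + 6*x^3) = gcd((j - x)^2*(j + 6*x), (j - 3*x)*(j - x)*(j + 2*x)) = -j + x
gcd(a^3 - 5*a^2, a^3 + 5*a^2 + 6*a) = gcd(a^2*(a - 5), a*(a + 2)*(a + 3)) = a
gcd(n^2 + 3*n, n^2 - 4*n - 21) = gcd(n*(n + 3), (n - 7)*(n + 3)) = n + 3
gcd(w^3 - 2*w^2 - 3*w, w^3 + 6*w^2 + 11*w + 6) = w + 1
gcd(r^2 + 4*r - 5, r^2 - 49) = 1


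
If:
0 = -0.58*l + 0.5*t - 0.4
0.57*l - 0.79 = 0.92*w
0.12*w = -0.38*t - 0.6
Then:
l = -1.55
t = -1.00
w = -1.82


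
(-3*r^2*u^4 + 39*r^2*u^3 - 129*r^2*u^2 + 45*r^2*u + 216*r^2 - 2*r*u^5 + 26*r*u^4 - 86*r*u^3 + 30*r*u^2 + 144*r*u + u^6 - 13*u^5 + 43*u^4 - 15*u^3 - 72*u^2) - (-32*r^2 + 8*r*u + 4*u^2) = -3*r^2*u^4 + 39*r^2*u^3 - 129*r^2*u^2 + 45*r^2*u + 248*r^2 - 2*r*u^5 + 26*r*u^4 - 86*r*u^3 + 30*r*u^2 + 136*r*u + u^6 - 13*u^5 + 43*u^4 - 15*u^3 - 76*u^2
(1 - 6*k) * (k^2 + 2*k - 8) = -6*k^3 - 11*k^2 + 50*k - 8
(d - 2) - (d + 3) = -5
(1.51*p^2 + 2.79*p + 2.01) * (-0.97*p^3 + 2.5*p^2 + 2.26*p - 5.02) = -1.4647*p^5 + 1.0687*p^4 + 8.4379*p^3 + 3.7502*p^2 - 9.4632*p - 10.0902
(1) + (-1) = 0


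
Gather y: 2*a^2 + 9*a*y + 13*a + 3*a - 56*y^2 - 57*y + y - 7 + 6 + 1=2*a^2 + 16*a - 56*y^2 + y*(9*a - 56)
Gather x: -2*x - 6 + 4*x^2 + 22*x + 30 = 4*x^2 + 20*x + 24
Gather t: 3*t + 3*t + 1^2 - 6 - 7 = 6*t - 12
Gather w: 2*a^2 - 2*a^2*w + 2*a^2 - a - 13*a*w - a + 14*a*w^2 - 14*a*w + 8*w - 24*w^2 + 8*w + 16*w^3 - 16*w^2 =4*a^2 - 2*a + 16*w^3 + w^2*(14*a - 40) + w*(-2*a^2 - 27*a + 16)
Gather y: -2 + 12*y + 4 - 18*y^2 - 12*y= 2 - 18*y^2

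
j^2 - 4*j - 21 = (j - 7)*(j + 3)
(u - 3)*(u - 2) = u^2 - 5*u + 6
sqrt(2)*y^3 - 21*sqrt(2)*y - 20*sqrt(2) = (y - 5)*(y + 4)*(sqrt(2)*y + sqrt(2))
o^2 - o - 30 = (o - 6)*(o + 5)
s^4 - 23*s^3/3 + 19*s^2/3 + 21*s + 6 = (s - 6)*(s - 3)*(s + 1/3)*(s + 1)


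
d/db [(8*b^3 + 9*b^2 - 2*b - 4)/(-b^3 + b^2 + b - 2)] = (17*b^4 + 12*b^3 - 49*b^2 - 28*b + 8)/(b^6 - 2*b^5 - b^4 + 6*b^3 - 3*b^2 - 4*b + 4)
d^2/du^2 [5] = 0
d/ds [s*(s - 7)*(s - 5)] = 3*s^2 - 24*s + 35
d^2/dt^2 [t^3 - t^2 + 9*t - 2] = 6*t - 2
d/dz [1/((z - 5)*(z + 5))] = -2*z/(z^4 - 50*z^2 + 625)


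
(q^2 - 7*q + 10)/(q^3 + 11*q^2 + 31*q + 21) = (q^2 - 7*q + 10)/(q^3 + 11*q^2 + 31*q + 21)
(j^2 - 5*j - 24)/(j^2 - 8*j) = (j + 3)/j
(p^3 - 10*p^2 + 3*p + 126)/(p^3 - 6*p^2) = 1 - 4/p - 21/p^2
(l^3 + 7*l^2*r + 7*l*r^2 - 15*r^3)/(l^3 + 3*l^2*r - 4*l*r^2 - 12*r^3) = (-l^2 - 4*l*r + 5*r^2)/(-l^2 + 4*r^2)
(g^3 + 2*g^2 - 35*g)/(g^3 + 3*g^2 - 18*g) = (g^2 + 2*g - 35)/(g^2 + 3*g - 18)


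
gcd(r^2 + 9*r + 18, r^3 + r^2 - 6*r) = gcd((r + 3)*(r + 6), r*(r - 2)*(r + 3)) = r + 3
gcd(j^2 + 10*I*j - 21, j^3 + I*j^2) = 1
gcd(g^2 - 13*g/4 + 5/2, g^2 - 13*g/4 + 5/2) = g^2 - 13*g/4 + 5/2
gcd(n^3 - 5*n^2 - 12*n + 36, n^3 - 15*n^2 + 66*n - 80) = n - 2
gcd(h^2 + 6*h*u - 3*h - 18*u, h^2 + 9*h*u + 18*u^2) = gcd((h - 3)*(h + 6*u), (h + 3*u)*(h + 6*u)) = h + 6*u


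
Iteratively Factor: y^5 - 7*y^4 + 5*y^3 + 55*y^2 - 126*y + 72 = (y - 1)*(y^4 - 6*y^3 - y^2 + 54*y - 72) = (y - 1)*(y + 3)*(y^3 - 9*y^2 + 26*y - 24) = (y - 2)*(y - 1)*(y + 3)*(y^2 - 7*y + 12) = (y - 4)*(y - 2)*(y - 1)*(y + 3)*(y - 3)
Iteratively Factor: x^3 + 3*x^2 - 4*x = (x)*(x^2 + 3*x - 4) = x*(x + 4)*(x - 1)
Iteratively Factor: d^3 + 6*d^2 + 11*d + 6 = (d + 3)*(d^2 + 3*d + 2) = (d + 2)*(d + 3)*(d + 1)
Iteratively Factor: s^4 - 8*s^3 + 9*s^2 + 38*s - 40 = (s - 4)*(s^3 - 4*s^2 - 7*s + 10) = (s - 5)*(s - 4)*(s^2 + s - 2) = (s - 5)*(s - 4)*(s + 2)*(s - 1)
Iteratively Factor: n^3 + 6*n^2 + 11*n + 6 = (n + 1)*(n^2 + 5*n + 6) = (n + 1)*(n + 2)*(n + 3)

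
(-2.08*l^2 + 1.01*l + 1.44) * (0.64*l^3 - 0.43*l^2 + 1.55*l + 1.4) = -1.3312*l^5 + 1.5408*l^4 - 2.7367*l^3 - 1.9657*l^2 + 3.646*l + 2.016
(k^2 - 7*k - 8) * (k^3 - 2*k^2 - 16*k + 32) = k^5 - 9*k^4 - 10*k^3 + 160*k^2 - 96*k - 256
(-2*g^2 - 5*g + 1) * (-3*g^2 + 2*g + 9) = 6*g^4 + 11*g^3 - 31*g^2 - 43*g + 9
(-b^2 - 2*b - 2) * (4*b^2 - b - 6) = -4*b^4 - 7*b^3 + 14*b + 12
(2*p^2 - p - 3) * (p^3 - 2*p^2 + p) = 2*p^5 - 5*p^4 + p^3 + 5*p^2 - 3*p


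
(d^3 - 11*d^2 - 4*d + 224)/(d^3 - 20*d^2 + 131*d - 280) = (d + 4)/(d - 5)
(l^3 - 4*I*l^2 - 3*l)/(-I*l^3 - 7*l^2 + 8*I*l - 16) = l*(-l^2 + 4*I*l + 3)/(I*l^3 + 7*l^2 - 8*I*l + 16)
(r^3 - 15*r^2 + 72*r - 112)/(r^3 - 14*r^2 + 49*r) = (r^2 - 8*r + 16)/(r*(r - 7))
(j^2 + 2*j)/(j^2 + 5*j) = (j + 2)/(j + 5)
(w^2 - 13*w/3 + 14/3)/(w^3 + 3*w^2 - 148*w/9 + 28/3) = 3*(w - 2)/(3*w^2 + 16*w - 12)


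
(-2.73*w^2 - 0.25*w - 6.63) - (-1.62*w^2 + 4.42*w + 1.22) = -1.11*w^2 - 4.67*w - 7.85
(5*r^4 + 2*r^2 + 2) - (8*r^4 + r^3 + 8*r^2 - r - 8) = -3*r^4 - r^3 - 6*r^2 + r + 10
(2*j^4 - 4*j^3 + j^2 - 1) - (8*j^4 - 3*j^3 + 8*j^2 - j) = -6*j^4 - j^3 - 7*j^2 + j - 1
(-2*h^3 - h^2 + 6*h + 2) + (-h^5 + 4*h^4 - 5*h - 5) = -h^5 + 4*h^4 - 2*h^3 - h^2 + h - 3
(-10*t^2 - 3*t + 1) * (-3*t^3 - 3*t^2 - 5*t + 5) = 30*t^5 + 39*t^4 + 56*t^3 - 38*t^2 - 20*t + 5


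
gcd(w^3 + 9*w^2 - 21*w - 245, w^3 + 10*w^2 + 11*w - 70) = w + 7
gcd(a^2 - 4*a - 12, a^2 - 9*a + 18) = a - 6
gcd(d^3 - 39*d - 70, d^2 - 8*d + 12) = 1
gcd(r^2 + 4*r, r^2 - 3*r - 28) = r + 4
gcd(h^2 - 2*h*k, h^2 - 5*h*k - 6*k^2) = 1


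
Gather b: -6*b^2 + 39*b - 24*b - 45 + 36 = -6*b^2 + 15*b - 9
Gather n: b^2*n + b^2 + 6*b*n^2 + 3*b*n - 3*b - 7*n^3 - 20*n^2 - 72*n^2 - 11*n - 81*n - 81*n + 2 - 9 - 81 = b^2 - 3*b - 7*n^3 + n^2*(6*b - 92) + n*(b^2 + 3*b - 173) - 88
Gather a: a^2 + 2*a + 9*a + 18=a^2 + 11*a + 18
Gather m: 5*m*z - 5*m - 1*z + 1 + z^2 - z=m*(5*z - 5) + z^2 - 2*z + 1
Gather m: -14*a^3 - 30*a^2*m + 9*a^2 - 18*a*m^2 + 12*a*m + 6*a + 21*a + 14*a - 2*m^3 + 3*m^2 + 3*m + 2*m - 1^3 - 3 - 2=-14*a^3 + 9*a^2 + 41*a - 2*m^3 + m^2*(3 - 18*a) + m*(-30*a^2 + 12*a + 5) - 6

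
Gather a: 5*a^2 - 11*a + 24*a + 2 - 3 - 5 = 5*a^2 + 13*a - 6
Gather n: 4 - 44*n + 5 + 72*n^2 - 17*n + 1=72*n^2 - 61*n + 10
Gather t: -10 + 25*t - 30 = 25*t - 40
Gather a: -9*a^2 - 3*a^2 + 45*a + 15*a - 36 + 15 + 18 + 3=-12*a^2 + 60*a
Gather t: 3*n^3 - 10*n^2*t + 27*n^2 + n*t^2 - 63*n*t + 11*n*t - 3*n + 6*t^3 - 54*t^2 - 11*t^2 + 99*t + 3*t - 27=3*n^3 + 27*n^2 - 3*n + 6*t^3 + t^2*(n - 65) + t*(-10*n^2 - 52*n + 102) - 27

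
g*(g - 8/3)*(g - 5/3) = g^3 - 13*g^2/3 + 40*g/9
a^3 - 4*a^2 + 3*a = a*(a - 3)*(a - 1)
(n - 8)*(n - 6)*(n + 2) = n^3 - 12*n^2 + 20*n + 96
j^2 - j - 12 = (j - 4)*(j + 3)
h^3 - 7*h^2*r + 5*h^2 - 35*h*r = h*(h + 5)*(h - 7*r)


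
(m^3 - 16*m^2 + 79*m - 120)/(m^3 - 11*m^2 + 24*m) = (m - 5)/m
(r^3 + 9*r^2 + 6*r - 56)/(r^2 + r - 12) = (r^2 + 5*r - 14)/(r - 3)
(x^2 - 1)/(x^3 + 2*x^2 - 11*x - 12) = (x - 1)/(x^2 + x - 12)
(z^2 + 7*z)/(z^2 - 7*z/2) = 2*(z + 7)/(2*z - 7)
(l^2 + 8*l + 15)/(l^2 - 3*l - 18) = (l + 5)/(l - 6)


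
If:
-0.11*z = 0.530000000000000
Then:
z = -4.82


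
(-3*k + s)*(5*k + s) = -15*k^2 + 2*k*s + s^2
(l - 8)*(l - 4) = l^2 - 12*l + 32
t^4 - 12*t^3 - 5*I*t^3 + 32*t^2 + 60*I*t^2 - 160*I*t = t*(t - 8)*(t - 4)*(t - 5*I)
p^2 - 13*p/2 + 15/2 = (p - 5)*(p - 3/2)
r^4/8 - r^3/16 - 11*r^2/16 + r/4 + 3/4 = (r/4 + 1/2)*(r/2 + 1/2)*(r - 2)*(r - 3/2)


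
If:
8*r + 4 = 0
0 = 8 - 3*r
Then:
No Solution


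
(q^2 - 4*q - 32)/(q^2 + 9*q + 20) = (q - 8)/(q + 5)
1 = 1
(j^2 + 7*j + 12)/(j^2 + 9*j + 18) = (j + 4)/(j + 6)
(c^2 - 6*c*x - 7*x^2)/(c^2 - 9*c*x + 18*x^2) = (c^2 - 6*c*x - 7*x^2)/(c^2 - 9*c*x + 18*x^2)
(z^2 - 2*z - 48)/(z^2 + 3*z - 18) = (z - 8)/(z - 3)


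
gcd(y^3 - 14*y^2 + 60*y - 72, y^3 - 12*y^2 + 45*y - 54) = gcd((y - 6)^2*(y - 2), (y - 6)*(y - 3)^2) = y - 6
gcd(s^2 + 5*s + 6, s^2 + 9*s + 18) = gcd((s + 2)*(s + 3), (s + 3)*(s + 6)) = s + 3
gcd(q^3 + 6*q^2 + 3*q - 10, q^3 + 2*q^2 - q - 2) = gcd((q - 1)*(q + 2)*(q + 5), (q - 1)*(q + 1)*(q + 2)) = q^2 + q - 2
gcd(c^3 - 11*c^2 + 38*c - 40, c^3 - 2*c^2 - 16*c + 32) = c^2 - 6*c + 8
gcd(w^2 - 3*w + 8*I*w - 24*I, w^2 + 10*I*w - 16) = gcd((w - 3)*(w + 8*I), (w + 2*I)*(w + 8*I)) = w + 8*I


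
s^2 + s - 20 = (s - 4)*(s + 5)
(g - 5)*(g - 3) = g^2 - 8*g + 15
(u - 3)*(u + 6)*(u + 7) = u^3 + 10*u^2 + 3*u - 126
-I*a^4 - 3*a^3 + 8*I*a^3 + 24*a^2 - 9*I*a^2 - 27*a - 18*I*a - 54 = (a - 6)*(a - 3)*(a - 3*I)*(-I*a - I)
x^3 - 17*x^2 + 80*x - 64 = (x - 8)^2*(x - 1)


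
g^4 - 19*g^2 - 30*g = g*(g - 5)*(g + 2)*(g + 3)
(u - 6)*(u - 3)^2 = u^3 - 12*u^2 + 45*u - 54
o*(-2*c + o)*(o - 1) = -2*c*o^2 + 2*c*o + o^3 - o^2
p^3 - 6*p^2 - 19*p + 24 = (p - 8)*(p - 1)*(p + 3)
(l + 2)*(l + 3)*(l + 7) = l^3 + 12*l^2 + 41*l + 42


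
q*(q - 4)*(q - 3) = q^3 - 7*q^2 + 12*q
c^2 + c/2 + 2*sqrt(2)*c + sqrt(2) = (c + 1/2)*(c + 2*sqrt(2))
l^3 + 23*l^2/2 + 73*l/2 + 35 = (l + 2)*(l + 5/2)*(l + 7)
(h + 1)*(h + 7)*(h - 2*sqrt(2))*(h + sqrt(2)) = h^4 - sqrt(2)*h^3 + 8*h^3 - 8*sqrt(2)*h^2 + 3*h^2 - 32*h - 7*sqrt(2)*h - 28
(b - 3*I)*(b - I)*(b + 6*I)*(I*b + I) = I*b^4 - 2*b^3 + I*b^3 - 2*b^2 + 21*I*b^2 + 18*b + 21*I*b + 18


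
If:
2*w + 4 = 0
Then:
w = -2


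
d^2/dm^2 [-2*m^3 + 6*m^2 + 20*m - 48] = 12 - 12*m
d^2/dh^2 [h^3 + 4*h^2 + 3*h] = 6*h + 8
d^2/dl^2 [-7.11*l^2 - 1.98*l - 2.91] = -14.2200000000000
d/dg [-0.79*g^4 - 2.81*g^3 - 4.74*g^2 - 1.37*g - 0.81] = -3.16*g^3 - 8.43*g^2 - 9.48*g - 1.37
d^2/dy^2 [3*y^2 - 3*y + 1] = 6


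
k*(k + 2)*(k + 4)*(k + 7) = k^4 + 13*k^3 + 50*k^2 + 56*k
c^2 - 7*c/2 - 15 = (c - 6)*(c + 5/2)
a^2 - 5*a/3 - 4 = (a - 3)*(a + 4/3)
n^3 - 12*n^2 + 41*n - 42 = (n - 7)*(n - 3)*(n - 2)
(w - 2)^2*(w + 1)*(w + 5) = w^4 + 2*w^3 - 15*w^2 + 4*w + 20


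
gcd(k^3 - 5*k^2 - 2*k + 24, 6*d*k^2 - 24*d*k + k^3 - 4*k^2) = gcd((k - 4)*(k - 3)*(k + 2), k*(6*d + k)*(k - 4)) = k - 4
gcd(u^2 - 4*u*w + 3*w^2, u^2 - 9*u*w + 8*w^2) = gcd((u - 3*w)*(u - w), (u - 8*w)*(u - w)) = u - w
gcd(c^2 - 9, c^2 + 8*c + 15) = c + 3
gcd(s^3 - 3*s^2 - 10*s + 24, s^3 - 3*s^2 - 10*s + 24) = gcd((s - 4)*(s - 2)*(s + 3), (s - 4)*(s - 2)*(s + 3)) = s^3 - 3*s^2 - 10*s + 24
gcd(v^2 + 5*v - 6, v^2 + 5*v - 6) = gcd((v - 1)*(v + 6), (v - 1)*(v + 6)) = v^2 + 5*v - 6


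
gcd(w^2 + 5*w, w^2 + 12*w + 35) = w + 5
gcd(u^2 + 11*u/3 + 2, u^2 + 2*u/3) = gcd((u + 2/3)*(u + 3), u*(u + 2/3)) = u + 2/3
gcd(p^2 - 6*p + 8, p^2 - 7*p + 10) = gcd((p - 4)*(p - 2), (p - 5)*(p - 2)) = p - 2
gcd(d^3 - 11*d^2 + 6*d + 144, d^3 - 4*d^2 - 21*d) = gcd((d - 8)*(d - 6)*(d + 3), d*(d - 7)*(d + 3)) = d + 3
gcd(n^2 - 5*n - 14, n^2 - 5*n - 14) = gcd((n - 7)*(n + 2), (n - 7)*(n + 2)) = n^2 - 5*n - 14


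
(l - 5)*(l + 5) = l^2 - 25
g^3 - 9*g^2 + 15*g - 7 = (g - 7)*(g - 1)^2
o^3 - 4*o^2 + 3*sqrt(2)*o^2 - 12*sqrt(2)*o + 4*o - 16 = (o - 4)*(o + sqrt(2))*(o + 2*sqrt(2))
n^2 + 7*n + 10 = (n + 2)*(n + 5)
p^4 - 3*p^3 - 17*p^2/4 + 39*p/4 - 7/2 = (p - 7/2)*(p - 1)*(p - 1/2)*(p + 2)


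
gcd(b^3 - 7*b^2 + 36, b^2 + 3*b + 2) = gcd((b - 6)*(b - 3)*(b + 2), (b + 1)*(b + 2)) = b + 2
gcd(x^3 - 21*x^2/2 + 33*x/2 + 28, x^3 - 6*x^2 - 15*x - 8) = x^2 - 7*x - 8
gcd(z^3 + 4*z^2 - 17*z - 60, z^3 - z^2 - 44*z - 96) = z + 3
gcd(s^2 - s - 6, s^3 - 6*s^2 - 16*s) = s + 2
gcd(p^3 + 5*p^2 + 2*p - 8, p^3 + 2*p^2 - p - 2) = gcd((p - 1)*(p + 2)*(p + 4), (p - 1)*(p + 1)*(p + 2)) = p^2 + p - 2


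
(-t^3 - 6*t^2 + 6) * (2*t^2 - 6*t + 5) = -2*t^5 - 6*t^4 + 31*t^3 - 18*t^2 - 36*t + 30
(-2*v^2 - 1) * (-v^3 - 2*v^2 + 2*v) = 2*v^5 + 4*v^4 - 3*v^3 + 2*v^2 - 2*v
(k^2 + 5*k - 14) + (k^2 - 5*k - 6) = 2*k^2 - 20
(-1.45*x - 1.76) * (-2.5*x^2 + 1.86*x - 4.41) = 3.625*x^3 + 1.703*x^2 + 3.1209*x + 7.7616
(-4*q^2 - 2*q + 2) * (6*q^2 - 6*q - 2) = -24*q^4 + 12*q^3 + 32*q^2 - 8*q - 4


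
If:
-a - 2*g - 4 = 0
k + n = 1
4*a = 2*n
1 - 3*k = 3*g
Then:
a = -8/15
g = -26/15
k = 31/15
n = -16/15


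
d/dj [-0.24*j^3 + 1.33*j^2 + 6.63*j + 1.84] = -0.72*j^2 + 2.66*j + 6.63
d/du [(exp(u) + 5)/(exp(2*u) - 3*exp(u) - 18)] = (-(exp(u) + 5)*(2*exp(u) - 3) + exp(2*u) - 3*exp(u) - 18)*exp(u)/(-exp(2*u) + 3*exp(u) + 18)^2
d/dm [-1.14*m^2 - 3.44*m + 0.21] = -2.28*m - 3.44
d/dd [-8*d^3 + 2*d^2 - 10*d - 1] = -24*d^2 + 4*d - 10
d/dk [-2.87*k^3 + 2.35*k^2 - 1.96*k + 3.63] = -8.61*k^2 + 4.7*k - 1.96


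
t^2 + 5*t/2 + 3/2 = (t + 1)*(t + 3/2)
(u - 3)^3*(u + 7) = u^4 - 2*u^3 - 36*u^2 + 162*u - 189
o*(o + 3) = o^2 + 3*o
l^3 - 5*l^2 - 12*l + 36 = (l - 6)*(l - 2)*(l + 3)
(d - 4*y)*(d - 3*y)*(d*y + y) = d^3*y - 7*d^2*y^2 + d^2*y + 12*d*y^3 - 7*d*y^2 + 12*y^3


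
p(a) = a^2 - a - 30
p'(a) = 2*a - 1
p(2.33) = -26.90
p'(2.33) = 3.66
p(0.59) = -30.24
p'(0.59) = 0.18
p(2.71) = -25.37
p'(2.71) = 4.42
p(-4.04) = -9.64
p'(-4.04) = -9.08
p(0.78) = -30.17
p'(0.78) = 0.56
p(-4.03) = -9.73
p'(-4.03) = -9.06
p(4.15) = -16.93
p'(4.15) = 7.30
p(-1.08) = -27.75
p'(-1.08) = -3.16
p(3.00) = -24.00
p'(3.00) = 5.00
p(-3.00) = -18.00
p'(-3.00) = -7.00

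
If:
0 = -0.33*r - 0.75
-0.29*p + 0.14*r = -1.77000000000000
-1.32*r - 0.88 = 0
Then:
No Solution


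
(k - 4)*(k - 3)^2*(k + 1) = k^4 - 9*k^3 + 23*k^2 - 3*k - 36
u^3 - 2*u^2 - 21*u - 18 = (u - 6)*(u + 1)*(u + 3)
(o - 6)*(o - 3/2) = o^2 - 15*o/2 + 9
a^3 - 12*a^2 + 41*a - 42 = (a - 7)*(a - 3)*(a - 2)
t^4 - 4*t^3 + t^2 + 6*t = t*(t - 3)*(t - 2)*(t + 1)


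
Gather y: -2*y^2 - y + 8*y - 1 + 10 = -2*y^2 + 7*y + 9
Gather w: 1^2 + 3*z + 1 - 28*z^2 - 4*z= -28*z^2 - z + 2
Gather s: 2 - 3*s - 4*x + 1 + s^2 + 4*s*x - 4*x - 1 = s^2 + s*(4*x - 3) - 8*x + 2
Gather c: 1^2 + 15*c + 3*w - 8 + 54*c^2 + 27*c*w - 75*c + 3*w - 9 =54*c^2 + c*(27*w - 60) + 6*w - 16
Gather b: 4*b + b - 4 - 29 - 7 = 5*b - 40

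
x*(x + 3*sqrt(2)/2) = x^2 + 3*sqrt(2)*x/2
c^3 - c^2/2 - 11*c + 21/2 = (c - 3)*(c - 1)*(c + 7/2)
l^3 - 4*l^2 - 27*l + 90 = (l - 6)*(l - 3)*(l + 5)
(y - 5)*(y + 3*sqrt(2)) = y^2 - 5*y + 3*sqrt(2)*y - 15*sqrt(2)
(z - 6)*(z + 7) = z^2 + z - 42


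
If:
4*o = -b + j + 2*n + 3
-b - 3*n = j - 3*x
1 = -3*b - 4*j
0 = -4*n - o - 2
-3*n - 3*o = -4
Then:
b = -37/7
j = 26/7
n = -10/9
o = 22/9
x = -103/63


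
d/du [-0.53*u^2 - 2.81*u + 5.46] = -1.06*u - 2.81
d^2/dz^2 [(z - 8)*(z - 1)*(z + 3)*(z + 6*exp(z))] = 6*z^3*exp(z) + 12*z^2 - 222*z*exp(z) - 36*z - 156*exp(z) - 38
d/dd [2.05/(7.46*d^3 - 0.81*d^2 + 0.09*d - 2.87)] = (-45.879*d^2 + 3.321*d - 0.1845)/(7.46*d^3 - 0.81*d^2 + 0.09*d - 2.87)^2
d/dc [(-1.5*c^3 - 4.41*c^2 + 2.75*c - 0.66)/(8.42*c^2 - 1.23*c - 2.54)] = (-12.63*c^4 + 3.69*c^3 - 6.30070000000001*c^2 + 33.5172*c - 7.7968)/(70.8964*c^4 - 20.7132*c^3 - 41.2607*c^2 + 6.2484*c + 6.4516)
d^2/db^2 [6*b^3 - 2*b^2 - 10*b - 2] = 36*b - 4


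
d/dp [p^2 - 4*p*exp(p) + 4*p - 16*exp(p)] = -4*p*exp(p) + 2*p - 20*exp(p) + 4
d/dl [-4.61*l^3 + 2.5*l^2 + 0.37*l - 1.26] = -13.83*l^2 + 5.0*l + 0.37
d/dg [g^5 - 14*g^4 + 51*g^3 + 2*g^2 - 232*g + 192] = 5*g^4 - 56*g^3 + 153*g^2 + 4*g - 232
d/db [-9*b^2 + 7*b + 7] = 7 - 18*b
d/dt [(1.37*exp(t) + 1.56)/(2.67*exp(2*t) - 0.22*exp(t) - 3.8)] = (-(1.37*exp(t) + 1.56)*(5.34*exp(t) - 0.22) + 3.6579*exp(2*t) - 0.3014*exp(t) - 5.206)*exp(t)/(-2.67*exp(2*t) + 0.22*exp(t) + 3.8)^2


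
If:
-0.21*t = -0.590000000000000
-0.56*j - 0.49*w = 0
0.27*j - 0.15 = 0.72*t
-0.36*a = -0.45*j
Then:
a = 10.06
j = 8.05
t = 2.81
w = -9.20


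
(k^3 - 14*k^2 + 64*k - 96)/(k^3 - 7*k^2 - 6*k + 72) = (k - 4)/(k + 3)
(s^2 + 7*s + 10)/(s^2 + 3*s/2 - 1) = 2*(s + 5)/(2*s - 1)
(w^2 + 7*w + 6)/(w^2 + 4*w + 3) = (w + 6)/(w + 3)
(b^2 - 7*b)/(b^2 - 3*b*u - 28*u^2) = b*(7 - b)/(-b^2 + 3*b*u + 28*u^2)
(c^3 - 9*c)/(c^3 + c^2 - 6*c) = (c - 3)/(c - 2)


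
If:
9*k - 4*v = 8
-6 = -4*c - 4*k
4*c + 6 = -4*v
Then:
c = 23/10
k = -4/5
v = -19/5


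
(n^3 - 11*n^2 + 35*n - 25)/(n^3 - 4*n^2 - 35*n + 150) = (n - 1)/(n + 6)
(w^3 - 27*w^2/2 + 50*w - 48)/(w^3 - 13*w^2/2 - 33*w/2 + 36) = (w - 4)/(w + 3)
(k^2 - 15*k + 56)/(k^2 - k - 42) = (k - 8)/(k + 6)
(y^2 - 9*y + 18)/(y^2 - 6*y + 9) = (y - 6)/(y - 3)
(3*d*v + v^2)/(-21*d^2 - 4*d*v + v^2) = v/(-7*d + v)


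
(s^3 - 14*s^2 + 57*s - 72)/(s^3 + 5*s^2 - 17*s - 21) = (s^2 - 11*s + 24)/(s^2 + 8*s + 7)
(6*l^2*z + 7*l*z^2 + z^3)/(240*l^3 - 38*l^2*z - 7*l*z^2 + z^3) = z*(l + z)/(40*l^2 - 13*l*z + z^2)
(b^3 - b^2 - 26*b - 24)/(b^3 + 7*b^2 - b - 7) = (b^2 - 2*b - 24)/(b^2 + 6*b - 7)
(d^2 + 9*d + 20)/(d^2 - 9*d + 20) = (d^2 + 9*d + 20)/(d^2 - 9*d + 20)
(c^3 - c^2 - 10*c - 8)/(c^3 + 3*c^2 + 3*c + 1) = (c^2 - 2*c - 8)/(c^2 + 2*c + 1)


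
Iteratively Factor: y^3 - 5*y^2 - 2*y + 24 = (y + 2)*(y^2 - 7*y + 12) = (y - 4)*(y + 2)*(y - 3)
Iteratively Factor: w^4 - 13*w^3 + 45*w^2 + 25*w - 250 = (w - 5)*(w^3 - 8*w^2 + 5*w + 50) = (w - 5)*(w + 2)*(w^2 - 10*w + 25) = (w - 5)^2*(w + 2)*(w - 5)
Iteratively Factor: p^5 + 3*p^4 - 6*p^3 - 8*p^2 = (p - 2)*(p^4 + 5*p^3 + 4*p^2) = (p - 2)*(p + 1)*(p^3 + 4*p^2) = p*(p - 2)*(p + 1)*(p^2 + 4*p) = p*(p - 2)*(p + 1)*(p + 4)*(p)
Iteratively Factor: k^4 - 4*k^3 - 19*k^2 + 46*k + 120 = (k - 4)*(k^3 - 19*k - 30) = (k - 4)*(k + 3)*(k^2 - 3*k - 10) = (k - 5)*(k - 4)*(k + 3)*(k + 2)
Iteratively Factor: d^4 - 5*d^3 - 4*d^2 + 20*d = (d + 2)*(d^3 - 7*d^2 + 10*d) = (d - 2)*(d + 2)*(d^2 - 5*d) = d*(d - 2)*(d + 2)*(d - 5)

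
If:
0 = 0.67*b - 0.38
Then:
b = 0.57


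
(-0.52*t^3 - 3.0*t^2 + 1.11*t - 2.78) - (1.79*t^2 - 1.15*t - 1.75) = -0.52*t^3 - 4.79*t^2 + 2.26*t - 1.03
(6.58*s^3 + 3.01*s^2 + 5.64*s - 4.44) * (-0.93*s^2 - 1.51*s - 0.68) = -6.1194*s^5 - 12.7351*s^4 - 14.2647*s^3 - 6.434*s^2 + 2.8692*s + 3.0192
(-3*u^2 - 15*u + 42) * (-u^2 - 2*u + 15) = 3*u^4 + 21*u^3 - 57*u^2 - 309*u + 630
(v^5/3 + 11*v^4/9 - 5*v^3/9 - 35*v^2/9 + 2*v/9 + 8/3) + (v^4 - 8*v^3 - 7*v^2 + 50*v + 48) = v^5/3 + 20*v^4/9 - 77*v^3/9 - 98*v^2/9 + 452*v/9 + 152/3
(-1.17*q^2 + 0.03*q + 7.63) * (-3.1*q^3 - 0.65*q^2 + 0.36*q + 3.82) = 3.627*q^5 + 0.6675*q^4 - 24.0937*q^3 - 9.4181*q^2 + 2.8614*q + 29.1466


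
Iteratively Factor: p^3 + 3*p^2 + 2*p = (p + 1)*(p^2 + 2*p) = (p + 1)*(p + 2)*(p)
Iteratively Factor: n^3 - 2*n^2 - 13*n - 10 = (n - 5)*(n^2 + 3*n + 2) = (n - 5)*(n + 2)*(n + 1)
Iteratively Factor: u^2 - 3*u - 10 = (u + 2)*(u - 5)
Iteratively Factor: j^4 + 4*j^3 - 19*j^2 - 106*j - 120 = (j - 5)*(j^3 + 9*j^2 + 26*j + 24) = (j - 5)*(j + 3)*(j^2 + 6*j + 8) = (j - 5)*(j + 2)*(j + 3)*(j + 4)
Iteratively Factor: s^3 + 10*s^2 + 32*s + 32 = (s + 4)*(s^2 + 6*s + 8) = (s + 2)*(s + 4)*(s + 4)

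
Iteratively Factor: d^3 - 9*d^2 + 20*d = (d)*(d^2 - 9*d + 20) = d*(d - 5)*(d - 4)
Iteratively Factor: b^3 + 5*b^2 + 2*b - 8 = (b + 2)*(b^2 + 3*b - 4) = (b + 2)*(b + 4)*(b - 1)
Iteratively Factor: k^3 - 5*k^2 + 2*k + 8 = (k - 4)*(k^2 - k - 2) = (k - 4)*(k + 1)*(k - 2)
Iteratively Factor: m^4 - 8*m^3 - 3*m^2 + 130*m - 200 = (m + 4)*(m^3 - 12*m^2 + 45*m - 50) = (m - 5)*(m + 4)*(m^2 - 7*m + 10) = (m - 5)*(m - 2)*(m + 4)*(m - 5)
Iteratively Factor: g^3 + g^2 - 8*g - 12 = (g - 3)*(g^2 + 4*g + 4) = (g - 3)*(g + 2)*(g + 2)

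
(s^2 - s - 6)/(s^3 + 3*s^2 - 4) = (s - 3)/(s^2 + s - 2)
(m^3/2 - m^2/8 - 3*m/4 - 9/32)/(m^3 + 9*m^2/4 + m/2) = (16*m^3 - 4*m^2 - 24*m - 9)/(8*m*(4*m^2 + 9*m + 2))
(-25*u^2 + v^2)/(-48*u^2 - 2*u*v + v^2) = (25*u^2 - v^2)/(48*u^2 + 2*u*v - v^2)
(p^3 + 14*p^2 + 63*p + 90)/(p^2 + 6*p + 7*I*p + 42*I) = (p^2 + 8*p + 15)/(p + 7*I)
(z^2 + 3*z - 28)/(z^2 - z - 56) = (z - 4)/(z - 8)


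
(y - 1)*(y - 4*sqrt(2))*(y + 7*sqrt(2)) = y^3 - y^2 + 3*sqrt(2)*y^2 - 56*y - 3*sqrt(2)*y + 56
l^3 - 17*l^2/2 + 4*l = l*(l - 8)*(l - 1/2)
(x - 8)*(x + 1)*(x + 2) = x^3 - 5*x^2 - 22*x - 16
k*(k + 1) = k^2 + k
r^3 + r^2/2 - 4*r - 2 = (r - 2)*(r + 1/2)*(r + 2)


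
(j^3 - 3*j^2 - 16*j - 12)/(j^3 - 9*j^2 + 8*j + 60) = (j + 1)/(j - 5)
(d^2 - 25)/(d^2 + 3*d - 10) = (d - 5)/(d - 2)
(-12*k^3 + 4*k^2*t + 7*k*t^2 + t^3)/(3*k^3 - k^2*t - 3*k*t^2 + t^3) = (12*k^2 + 8*k*t + t^2)/(-3*k^2 - 2*k*t + t^2)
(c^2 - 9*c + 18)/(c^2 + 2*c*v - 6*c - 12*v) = (c - 3)/(c + 2*v)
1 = 1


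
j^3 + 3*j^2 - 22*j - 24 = (j - 4)*(j + 1)*(j + 6)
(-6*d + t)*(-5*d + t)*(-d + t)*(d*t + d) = -30*d^4*t - 30*d^4 + 41*d^3*t^2 + 41*d^3*t - 12*d^2*t^3 - 12*d^2*t^2 + d*t^4 + d*t^3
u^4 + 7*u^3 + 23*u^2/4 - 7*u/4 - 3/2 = (u - 1/2)*(u + 1/2)*(u + 1)*(u + 6)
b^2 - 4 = (b - 2)*(b + 2)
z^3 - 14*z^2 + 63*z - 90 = (z - 6)*(z - 5)*(z - 3)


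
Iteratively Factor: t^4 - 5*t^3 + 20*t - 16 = (t - 4)*(t^3 - t^2 - 4*t + 4) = (t - 4)*(t - 2)*(t^2 + t - 2) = (t - 4)*(t - 2)*(t + 2)*(t - 1)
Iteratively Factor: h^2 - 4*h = (h - 4)*(h)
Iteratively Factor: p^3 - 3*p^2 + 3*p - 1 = (p - 1)*(p^2 - 2*p + 1) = (p - 1)^2*(p - 1)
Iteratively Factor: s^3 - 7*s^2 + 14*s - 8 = (s - 2)*(s^2 - 5*s + 4) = (s - 2)*(s - 1)*(s - 4)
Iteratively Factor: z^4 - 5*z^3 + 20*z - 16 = (z - 4)*(z^3 - z^2 - 4*z + 4) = (z - 4)*(z + 2)*(z^2 - 3*z + 2) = (z - 4)*(z - 1)*(z + 2)*(z - 2)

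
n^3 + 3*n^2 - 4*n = n*(n - 1)*(n + 4)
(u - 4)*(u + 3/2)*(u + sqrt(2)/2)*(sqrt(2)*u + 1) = sqrt(2)*u^4 - 5*sqrt(2)*u^3/2 + 2*u^3 - 11*sqrt(2)*u^2/2 - 5*u^2 - 12*u - 5*sqrt(2)*u/4 - 3*sqrt(2)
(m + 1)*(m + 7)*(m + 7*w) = m^3 + 7*m^2*w + 8*m^2 + 56*m*w + 7*m + 49*w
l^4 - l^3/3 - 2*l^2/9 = l^2*(l - 2/3)*(l + 1/3)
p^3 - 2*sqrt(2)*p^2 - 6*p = p*(p - 3*sqrt(2))*(p + sqrt(2))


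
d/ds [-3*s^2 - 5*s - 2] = -6*s - 5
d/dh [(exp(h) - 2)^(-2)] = -2*exp(h)/(exp(h) - 2)^3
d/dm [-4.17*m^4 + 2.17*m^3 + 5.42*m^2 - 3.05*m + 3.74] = -16.68*m^3 + 6.51*m^2 + 10.84*m - 3.05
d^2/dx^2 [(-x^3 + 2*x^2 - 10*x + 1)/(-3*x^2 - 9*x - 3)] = 8*(6*x^3 + 3*x^2 - 9*x - 10)/(3*(x^6 + 9*x^5 + 30*x^4 + 45*x^3 + 30*x^2 + 9*x + 1))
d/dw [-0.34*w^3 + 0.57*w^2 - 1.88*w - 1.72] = -1.02*w^2 + 1.14*w - 1.88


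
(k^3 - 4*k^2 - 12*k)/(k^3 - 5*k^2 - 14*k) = (k - 6)/(k - 7)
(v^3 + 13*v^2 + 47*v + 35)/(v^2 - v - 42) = (v^3 + 13*v^2 + 47*v + 35)/(v^2 - v - 42)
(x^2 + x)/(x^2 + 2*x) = (x + 1)/(x + 2)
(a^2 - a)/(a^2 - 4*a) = (a - 1)/(a - 4)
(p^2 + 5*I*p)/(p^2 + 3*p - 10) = p*(p + 5*I)/(p^2 + 3*p - 10)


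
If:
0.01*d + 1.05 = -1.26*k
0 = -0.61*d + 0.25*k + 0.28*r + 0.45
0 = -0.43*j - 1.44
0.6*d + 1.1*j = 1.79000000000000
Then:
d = 9.12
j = -3.35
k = -0.91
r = 19.08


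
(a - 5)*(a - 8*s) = a^2 - 8*a*s - 5*a + 40*s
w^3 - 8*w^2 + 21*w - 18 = (w - 3)^2*(w - 2)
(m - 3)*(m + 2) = m^2 - m - 6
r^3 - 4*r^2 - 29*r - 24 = (r - 8)*(r + 1)*(r + 3)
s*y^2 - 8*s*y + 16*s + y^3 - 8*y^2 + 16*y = (s + y)*(y - 4)^2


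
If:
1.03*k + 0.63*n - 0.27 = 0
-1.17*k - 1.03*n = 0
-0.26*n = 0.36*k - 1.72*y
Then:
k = 0.86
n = -0.98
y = 0.03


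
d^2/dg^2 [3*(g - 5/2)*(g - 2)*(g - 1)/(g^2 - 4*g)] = 3*(7*g^3 - 30*g^2 + 120*g - 160)/(g^3*(g^3 - 12*g^2 + 48*g - 64))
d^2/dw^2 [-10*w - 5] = 0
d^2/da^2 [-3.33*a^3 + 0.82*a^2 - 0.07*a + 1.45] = 1.64 - 19.98*a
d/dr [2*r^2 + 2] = 4*r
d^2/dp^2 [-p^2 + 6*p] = -2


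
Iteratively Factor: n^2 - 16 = (n - 4)*(n + 4)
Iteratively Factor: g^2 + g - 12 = (g - 3)*(g + 4)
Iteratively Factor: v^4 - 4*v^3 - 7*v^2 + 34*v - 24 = (v - 1)*(v^3 - 3*v^2 - 10*v + 24) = (v - 4)*(v - 1)*(v^2 + v - 6) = (v - 4)*(v - 1)*(v + 3)*(v - 2)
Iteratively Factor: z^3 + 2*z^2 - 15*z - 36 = (z + 3)*(z^2 - z - 12) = (z + 3)^2*(z - 4)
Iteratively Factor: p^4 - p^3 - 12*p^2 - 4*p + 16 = (p - 4)*(p^3 + 3*p^2 - 4) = (p - 4)*(p - 1)*(p^2 + 4*p + 4) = (p - 4)*(p - 1)*(p + 2)*(p + 2)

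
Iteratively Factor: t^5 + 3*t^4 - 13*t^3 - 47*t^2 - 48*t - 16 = (t - 4)*(t^4 + 7*t^3 + 15*t^2 + 13*t + 4) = (t - 4)*(t + 4)*(t^3 + 3*t^2 + 3*t + 1) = (t - 4)*(t + 1)*(t + 4)*(t^2 + 2*t + 1) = (t - 4)*(t + 1)^2*(t + 4)*(t + 1)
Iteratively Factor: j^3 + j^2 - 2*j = (j + 2)*(j^2 - j) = j*(j + 2)*(j - 1)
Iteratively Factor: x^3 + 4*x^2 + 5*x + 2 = (x + 2)*(x^2 + 2*x + 1) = (x + 1)*(x + 2)*(x + 1)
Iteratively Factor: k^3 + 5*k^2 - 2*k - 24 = (k + 4)*(k^2 + k - 6) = (k + 3)*(k + 4)*(k - 2)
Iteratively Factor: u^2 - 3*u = (u - 3)*(u)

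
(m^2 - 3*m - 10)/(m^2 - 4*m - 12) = (m - 5)/(m - 6)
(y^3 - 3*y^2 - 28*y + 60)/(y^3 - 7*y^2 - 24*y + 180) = (y - 2)/(y - 6)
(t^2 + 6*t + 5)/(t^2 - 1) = (t + 5)/(t - 1)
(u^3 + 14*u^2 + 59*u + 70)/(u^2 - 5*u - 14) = (u^2 + 12*u + 35)/(u - 7)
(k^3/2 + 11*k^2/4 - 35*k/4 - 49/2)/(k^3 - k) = (2*k^3 + 11*k^2 - 35*k - 98)/(4*k*(k^2 - 1))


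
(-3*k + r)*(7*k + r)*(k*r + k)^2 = -21*k^4*r^2 - 42*k^4*r - 21*k^4 + 4*k^3*r^3 + 8*k^3*r^2 + 4*k^3*r + k^2*r^4 + 2*k^2*r^3 + k^2*r^2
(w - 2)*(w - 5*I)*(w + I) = w^3 - 2*w^2 - 4*I*w^2 + 5*w + 8*I*w - 10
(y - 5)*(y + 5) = y^2 - 25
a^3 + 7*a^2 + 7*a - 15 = (a - 1)*(a + 3)*(a + 5)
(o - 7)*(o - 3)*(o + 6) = o^3 - 4*o^2 - 39*o + 126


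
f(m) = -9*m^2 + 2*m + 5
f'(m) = 2 - 18*m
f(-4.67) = -200.62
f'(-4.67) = 86.06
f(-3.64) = -121.53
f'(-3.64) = 67.52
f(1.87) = -22.73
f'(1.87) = -31.66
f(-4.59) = -193.79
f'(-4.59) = 84.62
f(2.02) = -27.68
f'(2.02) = -34.36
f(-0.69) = -0.66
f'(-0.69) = 14.42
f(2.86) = -62.90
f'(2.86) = -49.48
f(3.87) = -122.05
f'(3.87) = -67.66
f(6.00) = -307.00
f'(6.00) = -106.00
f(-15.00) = -2050.00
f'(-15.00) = 272.00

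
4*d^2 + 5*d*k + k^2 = (d + k)*(4*d + k)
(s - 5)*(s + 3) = s^2 - 2*s - 15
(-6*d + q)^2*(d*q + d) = 36*d^3*q + 36*d^3 - 12*d^2*q^2 - 12*d^2*q + d*q^3 + d*q^2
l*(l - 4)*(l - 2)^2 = l^4 - 8*l^3 + 20*l^2 - 16*l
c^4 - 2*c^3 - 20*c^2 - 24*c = c*(c - 6)*(c + 2)^2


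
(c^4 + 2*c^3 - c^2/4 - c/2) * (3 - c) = -c^5 + c^4 + 25*c^3/4 - c^2/4 - 3*c/2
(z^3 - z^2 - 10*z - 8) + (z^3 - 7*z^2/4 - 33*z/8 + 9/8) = 2*z^3 - 11*z^2/4 - 113*z/8 - 55/8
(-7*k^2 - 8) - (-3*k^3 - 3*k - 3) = 3*k^3 - 7*k^2 + 3*k - 5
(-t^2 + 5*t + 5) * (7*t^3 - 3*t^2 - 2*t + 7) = -7*t^5 + 38*t^4 + 22*t^3 - 32*t^2 + 25*t + 35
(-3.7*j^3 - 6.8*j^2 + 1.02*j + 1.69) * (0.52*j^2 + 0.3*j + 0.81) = -1.924*j^5 - 4.646*j^4 - 4.5066*j^3 - 4.3232*j^2 + 1.3332*j + 1.3689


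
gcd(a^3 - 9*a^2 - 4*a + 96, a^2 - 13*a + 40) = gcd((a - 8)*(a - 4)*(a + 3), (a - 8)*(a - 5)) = a - 8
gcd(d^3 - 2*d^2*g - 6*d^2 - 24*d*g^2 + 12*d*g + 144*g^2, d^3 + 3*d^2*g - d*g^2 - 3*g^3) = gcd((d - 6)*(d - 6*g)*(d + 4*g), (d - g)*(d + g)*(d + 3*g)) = 1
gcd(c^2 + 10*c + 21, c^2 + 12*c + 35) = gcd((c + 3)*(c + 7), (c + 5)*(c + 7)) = c + 7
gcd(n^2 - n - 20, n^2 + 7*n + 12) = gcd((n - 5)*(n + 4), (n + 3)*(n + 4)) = n + 4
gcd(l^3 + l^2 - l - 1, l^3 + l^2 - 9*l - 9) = l + 1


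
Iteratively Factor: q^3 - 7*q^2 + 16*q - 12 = (q - 3)*(q^2 - 4*q + 4) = (q - 3)*(q - 2)*(q - 2)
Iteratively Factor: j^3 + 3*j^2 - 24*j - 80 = (j - 5)*(j^2 + 8*j + 16) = (j - 5)*(j + 4)*(j + 4)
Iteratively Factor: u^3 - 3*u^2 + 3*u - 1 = (u - 1)*(u^2 - 2*u + 1) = (u - 1)^2*(u - 1)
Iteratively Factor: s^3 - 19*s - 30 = (s - 5)*(s^2 + 5*s + 6) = (s - 5)*(s + 2)*(s + 3)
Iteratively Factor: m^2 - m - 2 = (m + 1)*(m - 2)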